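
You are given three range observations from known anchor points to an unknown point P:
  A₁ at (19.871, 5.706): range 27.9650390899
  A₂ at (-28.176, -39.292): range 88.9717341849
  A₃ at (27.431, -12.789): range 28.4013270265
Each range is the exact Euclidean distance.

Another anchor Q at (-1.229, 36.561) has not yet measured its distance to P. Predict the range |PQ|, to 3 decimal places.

eq1: (x − 19.871)² + (y − 5.706)² = 27.9650390899²
eq2: (x + 28.176)² + (y + 39.292)² = 88.9717341849²
eq3: (x − 27.431)² + (y + 12.789)² = 28.4013270265²
eq1−eq2, eq1−eq3 (x²,y² cancel):
  -96.094·x − 89.996·y = -5223.592910
  15.120·x − 36.990·y = 464.011239
det = -96.094·-36.990 − -89.996·15.120 = 4915.256580
x = (-5223.592910·-36.990 − -89.996·464.011239) / 4915.256580 = 47.806224
y = (-96.094·464.011239 − -5223.592910·15.120) / 4915.256580 = 6.996996
|P − Q| = √((47.806224 − -1.229)² + (6.996996 − 36.561)²) = 57.258044

57.258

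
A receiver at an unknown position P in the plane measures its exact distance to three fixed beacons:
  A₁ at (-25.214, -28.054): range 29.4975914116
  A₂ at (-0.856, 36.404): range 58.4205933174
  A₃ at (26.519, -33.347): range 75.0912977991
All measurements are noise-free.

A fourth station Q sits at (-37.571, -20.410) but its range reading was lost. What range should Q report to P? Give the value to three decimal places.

eq1: (x + 25.214)² + (y + 28.054)² = 29.4975914116²
eq2: (x + 0.856)² + (y − 36.404)² = 58.4205933174²
eq3: (x − 26.519)² + (y + 33.347)² = 75.0912977991²
eq1−eq3, eq1−eq2 (x²,y² cancel):
  103.466·x − 10.586·y = -4376.088048
  48.716·x + 128.916·y = -2639.646584
det = 103.466·128.916 − -10.586·48.716 = 13854.130432
x = (-4376.088048·128.916 − -10.586·-2639.646584) / 13854.130432 = -42.737512
y = (103.466·-2639.646584 − -4376.088048·48.716) / 13854.130432 = -4.325654
|P − Q| = √((-42.737512 − -37.571)² + (-4.325654 − -20.410)²) = 16.893758

16.894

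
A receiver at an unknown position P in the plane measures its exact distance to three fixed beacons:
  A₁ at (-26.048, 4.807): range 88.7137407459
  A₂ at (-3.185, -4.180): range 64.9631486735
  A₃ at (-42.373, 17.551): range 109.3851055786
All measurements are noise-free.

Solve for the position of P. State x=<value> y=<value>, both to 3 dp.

x=47.433 y=-44.899

eq1: (x + 26.048)² + (y − 4.807)² = 88.7137407459²
eq2: (x + 3.185)² + (y + 4.180)² = 64.9631486735²
eq3: (x + 42.373)² + (y − 17.551)² = 109.3851055786²
eq2−eq1, eq2−eq3 (x²,y² cancel):
  -45.726·x + 17.974·y = -2975.928184
  -78.376·x + 43.462·y = -5668.998532
det = -45.726·43.462 − 17.974·-78.376 = -578.613188
x = (-2975.928184·43.462 − 17.974·-5668.998532) / -578.613188 = 47.432744
y = (-45.726·-5668.998532 − -2975.928184·-78.376) / -578.613188 = -44.899218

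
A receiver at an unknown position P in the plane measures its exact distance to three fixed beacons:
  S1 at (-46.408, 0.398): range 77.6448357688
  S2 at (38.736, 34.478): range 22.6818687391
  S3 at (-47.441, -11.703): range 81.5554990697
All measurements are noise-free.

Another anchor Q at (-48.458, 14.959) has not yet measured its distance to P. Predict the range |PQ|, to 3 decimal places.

eq1: (x + 46.408)² + (y − 0.398)² = 77.6448357688²
eq2: (x − 38.736)² + (y − 34.478)² = 22.6818687391²
eq3: (x + 47.441)² + (y + 11.703)² = 81.5554990697²
eq3−eq2, eq3−eq1 (x²,y² cancel):
  172.354·x + 92.362·y = 6438.433749
  2.066·x + 24.202·y = 388.831085
det = 172.354·24.202 − 92.362·2.066 = 3980.491616
x = (6438.433749·24.202 − 92.362·388.831085) / 3980.491616 = 30.124359
y = (172.354·388.831085 − 6438.433749·2.066) / 3980.491616 = 13.494511
|P − Q| = √((30.124359 − -48.458)² + (13.494511 − 14.959)²) = 78.596004

78.596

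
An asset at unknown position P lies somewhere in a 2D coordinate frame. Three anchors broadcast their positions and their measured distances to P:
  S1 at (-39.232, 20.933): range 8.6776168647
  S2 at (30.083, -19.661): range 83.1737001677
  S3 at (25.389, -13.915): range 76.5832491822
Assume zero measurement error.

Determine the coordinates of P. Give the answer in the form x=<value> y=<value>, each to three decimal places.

x=-45.538 y=14.971

eq1: (x + 39.232)² + (y − 20.933)² = 8.6776168647²
eq2: (x − 30.083)² + (y + 19.661)² = 83.1737001677²
eq3: (x − 25.389)² + (y + 13.915)² = 76.5832491822²
eq3−eq1, eq3−eq2 (x²,y² cancel):
  -129.242·x + 69.696·y = 6928.804788
  9.388·x − 11.492·y = -599.557080
det = -129.242·-11.492 − 69.696·9.388 = 830.943016
x = (6928.804788·-11.492 − 69.696·-599.557080) / 830.943016 = -45.537532
y = (-129.242·-599.557080 − 6928.804788·9.388) / 830.943016 = 14.971348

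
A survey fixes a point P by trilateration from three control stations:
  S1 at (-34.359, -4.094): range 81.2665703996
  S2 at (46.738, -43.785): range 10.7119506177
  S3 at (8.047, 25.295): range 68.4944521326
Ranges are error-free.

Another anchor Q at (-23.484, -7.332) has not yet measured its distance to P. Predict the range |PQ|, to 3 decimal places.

69.983

eq1: (x + 34.359)² + (y + 4.094)² = 81.2665703996²
eq2: (x − 46.738)² + (y + 43.785)² = 10.7119506177²
eq3: (x − 8.047)² + (y − 25.295)² = 68.4944521326²
eq3−eq1, eq3−eq2 (x²,y² cancel):
  -84.812·x − 58.778·y = -1420.055009
  77.382·x − 138.160·y = 7973.719722
det = -84.812·-138.160 − -58.778·77.382 = 16265.985116
x = (-1420.055009·-138.160 − -58.778·7973.719722) / 16265.985116 = 40.875120
y = (-84.812·7973.719722 − -1420.055009·77.382) / 16265.985116 = -34.819927
|P − Q| = √((40.875120 − -23.484)² + (-34.819927 − -7.332)²) = 69.983445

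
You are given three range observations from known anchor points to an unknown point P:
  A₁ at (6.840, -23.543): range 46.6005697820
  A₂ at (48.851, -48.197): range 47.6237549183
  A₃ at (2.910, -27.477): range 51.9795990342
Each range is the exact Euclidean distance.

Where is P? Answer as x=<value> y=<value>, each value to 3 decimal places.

eq1: (x − 6.840)² + (y + 23.543)² = 46.6005697820²
eq2: (x − 48.851)² + (y + 48.197)² = 47.6237549183²
eq3: (x − 2.910)² + (y + 27.477)² = 51.9795990342²
eq2−eq1, eq2−eq3 (x²,y² cancel):
  -84.022·x + 49.308·y = -4011.903632
  -91.882·x + 41.440·y = -4379.774064
det = -84.022·41.440 − 49.308·-91.882 = 1048.645976
x = (-4011.903632·41.440 − 49.308·-4379.774064) / 1048.645976 = 47.398850
y = (-84.022·-4379.774064 − -4011.903632·-91.882) / 1048.645976 = -0.595390

x=47.399 y=-0.595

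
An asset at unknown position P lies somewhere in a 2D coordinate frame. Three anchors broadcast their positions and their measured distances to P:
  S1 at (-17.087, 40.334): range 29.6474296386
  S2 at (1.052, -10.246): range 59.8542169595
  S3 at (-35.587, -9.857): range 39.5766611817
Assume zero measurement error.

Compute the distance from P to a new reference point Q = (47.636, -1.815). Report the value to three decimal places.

eq1: (x + 17.087)² + (y − 40.334)² = 29.6474296386²
eq2: (x − 1.052)² + (y + 10.246)² = 59.8542169595²
eq3: (x + 35.587)² + (y + 9.857)² = 39.5766611817²
eq3−eq2, eq3−eq1 (x²,y² cancel):
  73.278·x − 0.778·y = -3273.722976
  37.000·x + 100.382·y = 1242.544133
det = 73.278·100.382 − -0.778·37.000 = 7384.578196
x = (-3273.722976·100.382 − -0.778·1242.544133) / 7384.578196 = -44.370329
y = (73.278·1242.544133 − -3273.722976·37.000) / 7384.578196 = 28.732704
|P − Q| = √((-44.370329 − 47.636)² + (28.732704 − -1.815)²) = 96.944967

96.945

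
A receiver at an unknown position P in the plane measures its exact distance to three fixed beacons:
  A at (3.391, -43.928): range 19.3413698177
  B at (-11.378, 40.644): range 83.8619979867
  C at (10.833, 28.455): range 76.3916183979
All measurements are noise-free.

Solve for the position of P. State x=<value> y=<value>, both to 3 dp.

eq1: (x − 3.391)² + (y + 43.928)² = 19.3413698177²
eq2: (x + 11.378)² + (y − 40.644)² = 83.8619979867²
eq3: (x − 10.833)² + (y − 28.455)² = 76.3916183979²
eq3−eq1, eq3−eq2 (x²,y² cancel):
  -14.884·x − 144.766·y = 6475.717926
  -44.422·x + 24.378·y = -342.802639
det = -14.884·24.378 − -144.766·-44.422 = -6793.637404
x = (6475.717926·24.378 − -144.766·-342.802639) / -6793.637404 = -15.932391
y = (-14.884·-342.802639 − 6475.717926·-44.422) / -6793.637404 = -43.094236

x=-15.932 y=-43.094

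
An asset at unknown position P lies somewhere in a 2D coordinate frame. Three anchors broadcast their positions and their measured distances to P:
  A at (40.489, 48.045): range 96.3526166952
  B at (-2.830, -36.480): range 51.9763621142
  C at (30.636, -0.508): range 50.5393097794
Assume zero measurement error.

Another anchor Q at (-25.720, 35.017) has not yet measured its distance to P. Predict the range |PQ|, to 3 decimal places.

110.943

eq1: (x − 40.489)² + (y − 48.045)² = 96.3526166952²
eq2: (x + 2.830)² + (y + 36.480)² = 51.9763621142²
eq3: (x − 30.636)² + (y + 0.508)² = 50.5393097794²
eq2−eq3, eq2−eq1 (x²,y² cancel):
  66.932·x + 71.944·y = -252.656354
  86.638·x + 169.050·y = -3973.402679
det = 66.932·169.050 − 71.944·86.638 = 5081.770328
x = (-252.656354·169.050 − 71.944·-3973.402679) / 5081.770328 = 47.847681
y = (66.932·-3973.402679 − -252.656354·86.638) / 5081.770328 = -48.026206
|P − Q| = √((47.847681 − -25.720)² + (-48.026206 − 35.017)²) = 110.943128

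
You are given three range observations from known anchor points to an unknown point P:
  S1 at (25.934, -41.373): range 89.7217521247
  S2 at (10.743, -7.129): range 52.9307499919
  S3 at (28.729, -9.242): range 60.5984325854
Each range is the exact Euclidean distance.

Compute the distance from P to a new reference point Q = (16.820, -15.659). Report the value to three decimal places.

eq1: (x − 25.934)² + (y + 41.373)² = 89.7217521247²
eq2: (x − 10.743)² + (y + 7.129)² = 52.9307499919²
eq3: (x − 28.729)² + (y + 9.242)² = 60.5984325854²
eq1−eq2, eq1−eq3 (x²,y² cancel):
  -30.382·x + 68.488·y = 3030.265715
  5.590·x + 64.262·y = 2904.295293
det = -30.382·64.262 − 68.488·5.590 = -2335.256004
x = (3030.265715·64.262 − 68.488·2904.295293) / -2335.256004 = 1.789286
y = (-30.382·2904.295293 − 3030.265715·5.590) / -2335.256004 = 45.038953
|P − Q| = √((1.789286 − 16.820)² + (45.038953 − -15.659)²) = 62.531303

62.531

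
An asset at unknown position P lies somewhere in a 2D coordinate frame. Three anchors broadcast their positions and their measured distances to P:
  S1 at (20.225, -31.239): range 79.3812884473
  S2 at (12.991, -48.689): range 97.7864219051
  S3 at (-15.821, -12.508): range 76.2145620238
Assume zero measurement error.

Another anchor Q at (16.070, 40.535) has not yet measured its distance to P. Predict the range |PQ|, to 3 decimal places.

eq1: (x − 20.225)² + (y + 31.239)² = 79.3812884473²
eq2: (x − 12.991)² + (y + 48.689)² = 97.7864219051²
eq3: (x + 15.821)² + (y + 12.508)² = 76.2145620238²
eq3−eq1, eq3−eq2 (x²,y² cancel):
  72.092·x − 37.462·y = 485.442150
  57.624·x − 72.362·y = -1620.894148
det = 72.092·-72.362 − -37.462·57.624 = -3058.011016
x = (485.442150·-72.362 − -37.462·-1620.894148) / -3058.011016 = 31.343740
y = (72.092·-1620.894148 − 485.442150·57.624) / -3058.011016 = 47.359744
|P − Q| = √((31.343740 − 16.070)² + (47.359744 − 40.535)²) = 16.729144

16.729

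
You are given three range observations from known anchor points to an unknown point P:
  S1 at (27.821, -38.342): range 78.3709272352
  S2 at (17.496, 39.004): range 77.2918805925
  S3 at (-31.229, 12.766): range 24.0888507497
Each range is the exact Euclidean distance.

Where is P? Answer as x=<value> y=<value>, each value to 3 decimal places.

x=-44.231 y=-7.512

eq1: (x − 27.821)² + (y + 38.342)² = 78.3709272352²
eq2: (x − 17.496)² + (y − 39.004)² = 77.2918805925²
eq3: (x + 31.229)² + (y − 12.766)² = 24.0888507497²
eq3−eq2, eq3−eq1 (x²,y² cancel):
  97.450·x + 52.476·y = -4704.561240
  118.100·x − 102.216·y = -4455.833697
det = 97.450·-102.216 − 52.476·118.100 = -16158.364800
x = (-4704.561240·-102.216 − 52.476·-4455.833697) / -16158.364800 = -44.231317
y = (97.450·-4455.833697 − -4704.561240·118.100) / -16158.364800 = -7.512375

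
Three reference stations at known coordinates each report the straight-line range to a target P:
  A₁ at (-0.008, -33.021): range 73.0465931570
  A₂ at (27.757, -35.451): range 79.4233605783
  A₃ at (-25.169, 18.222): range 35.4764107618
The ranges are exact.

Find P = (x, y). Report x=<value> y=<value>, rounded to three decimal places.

eq1: (x + 0.008)² + (y + 33.021)² = 73.0465931570²
eq2: (x − 27.757)² + (y + 35.451)² = 79.4233605783²
eq3: (x + 25.169)² + (y − 18.222)² = 35.4764107618²
eq3−eq1, eq3−eq2 (x²,y² cancel):
  50.322·x − 102.486·y = -3952.362391
  105.852·x − 107.346·y = -3987.789880
det = 50.322·-107.346 − -102.486·105.852 = 5446.482660
x = (-3952.362391·-107.346 − -102.486·-3987.789880) / 5446.482660 = 2.860132
y = (50.322·-3987.789880 − -3952.362391·105.852) / 5446.482660 = 39.969264

x=2.860 y=39.969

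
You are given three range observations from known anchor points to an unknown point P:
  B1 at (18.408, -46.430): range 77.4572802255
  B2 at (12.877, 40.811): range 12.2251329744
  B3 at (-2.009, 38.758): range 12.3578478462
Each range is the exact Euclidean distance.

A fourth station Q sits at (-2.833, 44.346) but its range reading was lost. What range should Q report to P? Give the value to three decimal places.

17.185

eq1: (x − 18.408)² + (y + 46.430)² = 77.4572802255²
eq2: (x − 12.877)² + (y − 40.811)² = 12.2251329744²
eq3: (x + 2.009)² + (y − 38.758)² = 12.3578478462²
eq3−eq2, eq3−eq1 (x²,y² cancel):
  29.772·x + 4.106·y = 328.398732
  40.834·x − 170.376·y = -4858.533138
det = 29.772·-170.376 − 4.106·40.834 = -5240.098676
x = (328.398732·-170.376 − 4.106·-4858.533138) / -5240.098676 = 6.870505
y = (29.772·-4858.533138 − 328.398732·40.834) / -5240.098676 = 30.163188
|P − Q| = √((6.870505 − -2.833)² + (30.163188 − 44.346)²) = 17.184591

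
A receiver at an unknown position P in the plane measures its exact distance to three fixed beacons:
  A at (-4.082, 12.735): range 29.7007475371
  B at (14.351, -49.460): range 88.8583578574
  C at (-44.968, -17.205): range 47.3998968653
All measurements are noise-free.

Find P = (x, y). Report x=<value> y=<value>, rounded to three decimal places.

x=-29.746 y=27.684

eq1: (x + 4.082)² + (y − 12.735)² = 29.7007475371²
eq2: (x − 14.351)² + (y + 49.460)² = 88.8583578574²
eq3: (x + 44.968)² + (y + 17.205)² = 47.3998968653²
eq1−eq3, eq1−eq2 (x²,y² cancel):
  -81.772·x − 59.880·y = 774.674281
  36.866·x − 124.390·y = -4540.273505
det = -81.772·-124.390 − -59.880·36.866 = 12379.155160
x = (774.674281·-124.390 − -59.880·-4540.273505) / 12379.155160 = -29.746239
y = (-81.772·-4540.273505 − 774.674281·36.866) / 12379.155160 = 27.684289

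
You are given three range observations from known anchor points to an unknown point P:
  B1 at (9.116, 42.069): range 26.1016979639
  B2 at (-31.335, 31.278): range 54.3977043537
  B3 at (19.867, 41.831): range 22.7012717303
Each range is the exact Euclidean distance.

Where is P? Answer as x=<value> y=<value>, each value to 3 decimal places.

x=21.706 y=19.204

eq1: (x − 9.116)² + (y − 42.069)² = 26.1016979639²
eq2: (x + 31.335)² + (y − 31.278)² = 54.3977043537²
eq3: (x − 19.867)² + (y − 41.831)² = 22.7012717303²
eq1−eq2, eq1−eq3 (x²,y² cancel):
  -80.902·x − 21.582·y = -2170.518310
  21.502·x − 0.476·y = 457.578931
det = -80.902·-0.476 − -21.582·21.502 = 502.565516
x = (-2170.518310·-0.476 − -21.582·457.578931) / 502.565516 = 21.705897
y = (-80.902·457.578931 − -2170.518310·21.502) / 502.565516 = 19.204330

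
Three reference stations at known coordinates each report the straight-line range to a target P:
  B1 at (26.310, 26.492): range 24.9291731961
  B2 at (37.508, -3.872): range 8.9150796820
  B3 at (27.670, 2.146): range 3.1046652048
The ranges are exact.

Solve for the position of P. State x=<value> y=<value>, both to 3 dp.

x=30.769 y=1.965

eq1: (x − 26.310)² + (y − 26.492)² = 24.9291731961²
eq2: (x − 37.508)² + (y + 3.872)² = 8.9150796820²
eq3: (x − 27.670)² + (y − 2.146)² = 3.1046652048²
eq2−eq1, eq2−eq3 (x²,y² cancel):
  -22.396·x + 60.728·y = -569.785315
  -19.676·x + 12.036·y = -581.768532
det = -22.396·12.036 − 60.728·-19.676 = 925.325872
x = (-569.785315·12.036 − 60.728·-581.768532) / 925.325872 = 30.769380
y = (-22.396·-581.768532 − -569.785315·-19.676) / 925.325872 = 1.964921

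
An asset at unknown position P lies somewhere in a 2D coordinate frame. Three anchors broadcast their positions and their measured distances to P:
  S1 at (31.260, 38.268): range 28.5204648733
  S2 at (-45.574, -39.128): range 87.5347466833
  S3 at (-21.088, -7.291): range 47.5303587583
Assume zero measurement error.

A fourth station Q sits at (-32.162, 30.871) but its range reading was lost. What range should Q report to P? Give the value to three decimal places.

35.391

eq1: (x − 31.260)² + (y − 38.268)² = 28.5204648733²
eq2: (x + 45.574)² + (y + 39.128)² = 87.5347466833²
eq3: (x + 21.088)² + (y + 7.291)² = 47.5303587583²
eq3−eq1, eq3−eq2 (x²,y² cancel):
  104.696·x + 91.118·y = 3389.483086
  -48.972·x − 63.674·y = -2293.069438
det = 104.696·-63.674 − 91.118·-48.972 = -2204.182408
x = (3389.483086·-63.674 − 91.118·-2293.069438) / -2204.182408 = 3.122267
y = (104.696·-2293.069438 − 3389.483086·-48.972) / -2204.182408 = 33.611298
|P − Q| = √((3.122267 − -32.162)² + (33.611298 − 30.871)²) = 35.390517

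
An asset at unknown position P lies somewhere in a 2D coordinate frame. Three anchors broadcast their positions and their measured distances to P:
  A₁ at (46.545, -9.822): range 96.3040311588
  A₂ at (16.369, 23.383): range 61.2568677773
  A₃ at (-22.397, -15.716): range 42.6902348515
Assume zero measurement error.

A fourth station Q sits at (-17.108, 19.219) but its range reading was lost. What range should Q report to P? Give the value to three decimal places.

eq1: (x − 46.545)² + (y + 9.822)² = 96.3040311588²
eq2: (x − 16.369)² + (y − 23.383)² = 61.2568677773²
eq3: (x + 22.397)² + (y + 15.716)² = 42.6902348515²
eq1−eq3, eq1−eq2 (x²,y² cancel):
  -137.884·x − 11.788·y = 5937.719822
  -60.352·x + 66.410·y = 4073.862709
det = -137.884·66.410 − -11.788·-60.352 = -9868.305816
x = (5937.719822·66.410 − -11.788·4073.862709) / -9868.305816 = -44.824986
y = (-137.884·4073.862709 − 5937.719822·-60.352) / -9868.305816 = 20.608119
|P − Q| = √((-44.824986 − -17.108)² + (20.608119 − 19.219)²) = 27.751774

27.752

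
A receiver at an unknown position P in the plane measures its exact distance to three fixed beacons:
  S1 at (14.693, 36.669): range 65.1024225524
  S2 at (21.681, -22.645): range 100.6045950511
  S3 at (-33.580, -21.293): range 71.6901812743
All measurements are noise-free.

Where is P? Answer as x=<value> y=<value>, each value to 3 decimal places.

x=-49.297 y=48.653

eq1: (x − 14.693)² + (y − 36.669)² = 65.1024225524²
eq2: (x − 21.681)² + (y + 22.645)² = 100.6045950511²
eq3: (x + 33.580)² + (y + 21.293)² = 71.6901812743²
eq1−eq3, eq1−eq2 (x²,y² cancel):
  -96.546·x − 115.924·y = -880.648230
  13.976·x − 118.628·y = -6460.597147
det = -96.546·-118.628 − -115.924·13.976 = 13073.212712
x = (-880.648230·-118.628 − -115.924·-6460.597147) / 13073.212712 = -49.296890
y = (-96.546·-6460.597147 − -880.648230·13.976) / 13073.212712 = 48.653133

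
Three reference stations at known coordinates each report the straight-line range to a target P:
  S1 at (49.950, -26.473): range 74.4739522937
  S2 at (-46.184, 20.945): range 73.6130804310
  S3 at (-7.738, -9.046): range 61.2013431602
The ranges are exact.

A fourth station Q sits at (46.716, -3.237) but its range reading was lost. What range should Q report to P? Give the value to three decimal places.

eq1: (x − 49.950)² + (y + 26.473)² = 74.4739522937²
eq2: (x + 46.184)² + (y − 20.945)² = 73.6130804310²
eq3: (x + 7.738)² + (y + 9.046)² = 61.2013431602²
eq3−eq1, eq3−eq2 (x²,y² cancel):
  115.376·x − 34.854·y = 1253.350303
  -76.892·x + 59.982·y = 756.666915
det = 115.376·59.982 − -34.854·-76.892 = 4240.489464
x = (1253.350303·59.982 − -34.854·756.666915) / 4240.489464 = 23.948020
y = (115.376·756.666915 − 1253.350303·-76.892) / 4240.489464 = 43.314295
|P − Q| = √((23.948020 − 46.716)² + (43.314295 − -3.237)²) = 51.820884

51.821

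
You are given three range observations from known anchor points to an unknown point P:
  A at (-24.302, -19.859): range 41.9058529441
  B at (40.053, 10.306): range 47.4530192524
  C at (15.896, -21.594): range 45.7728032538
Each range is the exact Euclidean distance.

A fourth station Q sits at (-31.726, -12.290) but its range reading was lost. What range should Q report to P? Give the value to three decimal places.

39.412

eq1: (x + 24.302)² + (y + 19.859)² = 41.9058529441²
eq2: (x − 40.053)² + (y − 10.306)² = 47.4530192524²
eq3: (x − 15.896)² + (y + 21.594)² = 45.7728032538²
eq1−eq2, eq1−eq3 (x²,y² cancel):
  128.710·x + 60.330·y = 229.800835
  80.396·x − 3.470·y = -605.032440
det = 128.710·-3.470 − 60.330·80.396 = -5296.914380
x = (229.800835·-3.470 − 60.330·-605.032440) / -5296.914380 = -6.740565
y = (128.710·-605.032440 − 229.800835·80.396) / -5296.914380 = 18.189607
|P − Q| = √((-6.740565 − -31.726)² + (18.189607 − -12.290)²) = 39.411653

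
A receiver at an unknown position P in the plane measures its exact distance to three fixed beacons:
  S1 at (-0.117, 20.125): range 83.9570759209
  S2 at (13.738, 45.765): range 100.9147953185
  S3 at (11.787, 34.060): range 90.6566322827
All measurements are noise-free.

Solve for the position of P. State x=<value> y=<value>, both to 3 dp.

eq1: (x + 0.117)² + (y − 20.125)² = 83.9570759209²
eq2: (x − 13.738)² + (y − 45.765)² = 100.9147953185²
eq3: (x − 11.787)² + (y − 34.060)² = 90.6566322827²
eq3−eq2, eq3−eq1 (x²,y² cancel):
  3.902·x + 23.410·y = -981.020037
  -23.808·x − 27.870·y = 275.846725
det = 3.902·-27.870 − 23.410·-23.808 = 448.596540
x = (-981.020037·-27.870 − 23.410·275.846725) / 448.596540 = 46.552870
y = (3.902·275.846725 − -981.020037·-23.808) / 448.596540 = -49.665499

x=46.553 y=-49.665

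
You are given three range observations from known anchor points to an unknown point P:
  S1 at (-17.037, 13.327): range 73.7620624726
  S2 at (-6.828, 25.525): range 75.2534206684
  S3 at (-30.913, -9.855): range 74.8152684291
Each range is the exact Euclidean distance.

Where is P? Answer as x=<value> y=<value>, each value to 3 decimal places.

x=40.144 y=-33.269

eq1: (x + 17.037)² + (y − 13.327)² = 73.7620624726²
eq2: (x + 6.828)² + (y − 25.525)² = 75.2534206684²
eq3: (x + 30.913)² + (y + 9.855)² = 74.8152684291²
eq1−eq2, eq1−eq3 (x²,y² cancel):
  20.418·x + 24.396·y = 8.043449
  -27.752·x − 46.364·y = 428.383766
det = 20.418·-46.364 − 24.396·-27.752 = -269.622360
x = (8.043449·-46.364 − 24.396·428.383766) / -269.622360 = 40.144211
y = (20.418·428.383766 − 8.043449·-27.752) / -269.622360 = -33.268611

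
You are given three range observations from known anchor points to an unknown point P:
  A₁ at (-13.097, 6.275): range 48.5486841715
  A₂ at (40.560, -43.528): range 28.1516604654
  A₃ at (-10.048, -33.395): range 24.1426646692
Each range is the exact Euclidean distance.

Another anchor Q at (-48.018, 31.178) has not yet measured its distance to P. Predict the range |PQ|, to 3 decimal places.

eq1: (x + 13.097)² + (y − 6.275)² = 48.5486841715²
eq2: (x − 40.560)² + (y + 43.528)² = 28.1516604654²
eq3: (x + 10.048)² + (y + 33.395)² = 24.1426646692²
eq3−eq2, eq3−eq1 (x²,y² cancel):
  101.216·x − 20.266·y = 2113.964325
  -6.098·x + 79.340·y = -2779.387772
det = 101.216·79.340 − -20.266·-6.098 = 7906.895372
x = (2113.964325·79.340 − -20.266·-2779.387772) / 7906.895372 = 14.088318
y = (101.216·-2779.387772 − 2113.964325·-6.098) / 7906.895372 = -33.948541
|P − Q| = √((14.088318 − -48.018)² + (-33.948541 − 31.178)²) = 89.992561

89.993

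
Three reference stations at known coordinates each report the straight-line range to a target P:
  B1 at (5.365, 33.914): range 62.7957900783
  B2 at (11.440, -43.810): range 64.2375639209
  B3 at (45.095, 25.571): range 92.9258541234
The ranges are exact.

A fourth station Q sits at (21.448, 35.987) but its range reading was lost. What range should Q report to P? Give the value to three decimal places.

eq1: (x − 5.365)² + (y − 33.914)² = 62.7957900783²
eq2: (x − 11.440)² + (y + 43.810)² = 64.2375639209²
eq3: (x − 45.095)² + (y − 25.571)² = 92.9258541234²
eq1−eq3, eq1−eq2 (x²,y² cancel):
  79.460·x − 16.686·y = -3183.410668
  12.150·x − 155.448·y = 688.093712
det = 79.460·-155.448 − -16.686·12.150 = -12149.163180
x = (-3183.410668·-155.448 − -16.686·688.093712) / -12149.163180 = -41.676644
y = (79.460·688.093712 − -3183.410668·12.150) / -12149.163180 = -7.684016
|P − Q| = √((-41.676644 − 21.448)² + (-7.684016 − 35.987)²) = 76.758572

76.759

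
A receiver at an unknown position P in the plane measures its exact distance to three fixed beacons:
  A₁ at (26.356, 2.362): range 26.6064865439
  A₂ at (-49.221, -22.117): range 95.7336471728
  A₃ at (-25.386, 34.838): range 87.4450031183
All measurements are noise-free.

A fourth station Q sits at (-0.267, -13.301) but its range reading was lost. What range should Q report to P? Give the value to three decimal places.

46.578

eq1: (x − 26.356)² + (y − 2.362)² = 26.6064865439²
eq2: (x + 49.221)² + (y + 22.117)² = 95.7336471728²
eq3: (x + 25.386)² + (y − 34.838)² = 87.4450031183²
eq3−eq1, eq3−eq2 (x²,y² cancel):
  103.484·x − 64.952·y = 5780.805984
  -47.670·x − 113.910·y = -464.569341
det = 103.484·-113.910 − -64.952·-47.670 = -14884.124280
x = (5780.805984·-113.910 − -64.952·-464.569341) / -14884.124280 = 46.268514
y = (103.484·-464.569341 − 5780.805984·-47.670) / -14884.124280 = -15.284442
|P − Q| = √((46.268514 − -0.267)² + (-15.284442 − -13.301)²) = 46.577764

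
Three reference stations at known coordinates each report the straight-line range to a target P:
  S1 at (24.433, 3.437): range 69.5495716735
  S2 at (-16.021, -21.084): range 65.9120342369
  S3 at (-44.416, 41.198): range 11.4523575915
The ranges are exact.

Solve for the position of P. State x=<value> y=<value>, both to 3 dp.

x=-33.049 y=42.591

eq1: (x − 24.433)² + (y − 3.437)² = 69.5495716735²
eq2: (x + 16.021)² + (y + 21.084)² = 65.9120342369²
eq3: (x + 44.416)² + (y − 41.198)² = 11.4523575915²
eq2−eq1, eq2−eq3 (x²,y² cancel):
  80.908·x + 49.042·y = -585.169702
  -56.790·x + 124.564·y = 7182.088526
det = 80.908·124.564 − 49.042·-56.790 = 12863.319292
x = (-585.169702·124.564 − 49.042·7182.088526) / 12863.319292 = -33.048629
y = (80.908·7182.088526 − -585.169702·-56.790) / 12863.319292 = 42.590611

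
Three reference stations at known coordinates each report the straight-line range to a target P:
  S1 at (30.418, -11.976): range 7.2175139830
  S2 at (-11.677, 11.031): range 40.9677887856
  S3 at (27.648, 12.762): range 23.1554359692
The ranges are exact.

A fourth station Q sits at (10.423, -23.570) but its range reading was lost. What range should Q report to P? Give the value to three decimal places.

eq1: (x − 30.418)² + (y + 11.976)² = 7.2175139830²
eq2: (x + 11.677)² + (y − 11.031)² = 40.9677887856²
eq3: (x − 27.648)² + (y − 12.762)² = 23.1554359692²
eq3−eq1, eq3−eq2 (x²,y² cancel):
  5.540·x − 49.476·y = 625.480459
  -78.650·x − 3.462·y = -1811.430761
det = 5.540·-3.462 − -49.476·-78.650 = -3910.466880
x = (625.480459·-3.462 − -49.476·-1811.430761) / -3910.466880 = 23.472328
y = (5.540·-1811.430761 − 625.480459·-78.650) / -3910.466880 = -10.013820
|P − Q| = √((23.472328 − 10.423)² + (-10.013820 − -23.570)²) = 18.816349

18.816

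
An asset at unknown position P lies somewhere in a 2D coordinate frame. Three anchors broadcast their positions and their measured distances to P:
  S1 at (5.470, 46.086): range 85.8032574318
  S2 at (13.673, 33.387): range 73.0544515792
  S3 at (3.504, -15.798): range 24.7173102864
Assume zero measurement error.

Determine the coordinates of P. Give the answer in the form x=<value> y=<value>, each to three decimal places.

x=10.219 y=-39.586

eq1: (x − 5.470)² + (y − 46.086)² = 85.8032574318²
eq2: (x − 13.673)² + (y − 33.387)² = 73.0544515792²
eq3: (x − 3.504)² + (y + 15.798)² = 24.7173102864²
eq3−eq2, eq3−eq1 (x²,y² cancel):
  20.338·x + 98.370·y = -3686.219590
  3.932·x + 123.768·y = -4859.268082
det = 20.338·123.768 − 98.370·3.932 = 2130.402744
x = (-3686.219590·123.768 − 98.370·-4859.268082) / 2130.402744 = 10.218807
y = (20.338·-4859.268082 − -3686.219590·3.932) / 2130.402744 = -39.585745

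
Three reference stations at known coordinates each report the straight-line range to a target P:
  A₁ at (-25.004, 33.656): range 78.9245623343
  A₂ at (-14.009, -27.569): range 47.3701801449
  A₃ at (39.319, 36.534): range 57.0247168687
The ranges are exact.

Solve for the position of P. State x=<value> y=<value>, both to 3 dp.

eq1: (x + 25.004)² + (y − 33.656)² = 78.9245623343²
eq2: (x + 14.009)² + (y + 27.569)² = 47.3701801449²
eq3: (x − 39.319)² + (y − 36.534)² = 57.0247168687²
eq3−eq1, eq3−eq2 (x²,y² cancel):
  -128.646·x − 5.756·y = -4100.058771
  -106.656·x − 128.206·y = -916.530708
det = -128.646·-128.206 − -5.756·-106.656 = 15879.277140
x = (-4100.058771·-128.206 − -5.756·-916.530708) / 15879.277140 = 32.770798
y = (-128.646·-916.530708 − -4100.058771·-106.656) / 15879.277140 = -20.113501

x=32.771 y=-20.114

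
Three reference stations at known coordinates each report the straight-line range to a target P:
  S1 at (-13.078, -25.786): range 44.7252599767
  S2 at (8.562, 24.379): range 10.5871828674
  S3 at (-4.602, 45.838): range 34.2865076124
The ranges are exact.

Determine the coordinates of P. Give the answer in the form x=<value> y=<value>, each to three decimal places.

x=7.684 y=13.828

eq1: (x + 13.078)² + (y + 25.786)² = 44.7252599767²
eq2: (x − 8.562)² + (y − 24.379)² = 10.5871828674²
eq3: (x + 4.602)² + (y − 45.838)² = 34.2865076124²
eq3−eq1, eq3−eq2 (x²,y² cancel):
  -16.952·x − 143.248·y = -2111.133044
  26.328·x − 42.918·y = -391.181000
det = -16.952·-42.918 − -143.248·26.328 = 4498.979280
x = (-2111.133044·-42.918 − -143.248·-391.181000) / 4498.979280 = 7.683901
y = (-16.952·-391.181000 − -2111.133044·26.328) / 4498.979280 = 13.828295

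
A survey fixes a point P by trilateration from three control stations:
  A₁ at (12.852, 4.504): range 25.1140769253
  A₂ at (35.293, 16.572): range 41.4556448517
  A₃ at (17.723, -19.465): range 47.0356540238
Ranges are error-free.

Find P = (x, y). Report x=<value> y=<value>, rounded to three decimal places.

eq1: (x − 12.852)² + (y − 4.504)² = 25.1140769253²
eq2: (x − 35.293)² + (y − 16.572)² = 41.4556448517²
eq3: (x − 17.723)² + (y + 19.465)² = 47.0356540238²
eq3−eq1, eq3−eq2 (x²,y² cancel):
  -9.742·x + 47.938·y = 1074.104856
  35.140·x + 72.074·y = 1321.018338
det = -9.742·72.074 − 47.938·35.140 = -2386.686228
x = (1074.104856·72.074 − 47.938·1321.018338) / -2386.686228 = -5.902768
y = (-9.742·1321.018338 − 1074.104856·35.140) / -2386.686228 = 21.206560

x=-5.903 y=21.207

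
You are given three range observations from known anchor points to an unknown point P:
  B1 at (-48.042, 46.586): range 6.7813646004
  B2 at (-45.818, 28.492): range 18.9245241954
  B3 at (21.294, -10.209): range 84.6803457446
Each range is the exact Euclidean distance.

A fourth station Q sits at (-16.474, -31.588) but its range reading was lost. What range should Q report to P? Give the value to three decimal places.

eq1: (x + 48.042)² + (y − 46.586)² = 6.7813646004²
eq2: (x + 45.818)² + (y − 28.492)² = 18.9245241954²
eq3: (x − 21.294)² + (y + 10.209)² = 84.6803457446²
eq1−eq2, eq1−eq3 (x²,y² cancel):
  4.448·x − 36.188·y = -1879.356682
  138.672·x − 113.590·y = -11045.405093
det = 4.448·-113.590 − -36.188·138.672 = 4513.014016
x = (-1879.356682·-113.590 − -36.188·-11045.405093) / 4513.014016 = -41.266212
y = (4.448·-11045.405093 − -1879.356682·138.672) / 4513.014016 = 46.860964
|P − Q| = √((-41.266212 − -16.474)² + (46.860964 − -31.588)²) = 82.273287

82.273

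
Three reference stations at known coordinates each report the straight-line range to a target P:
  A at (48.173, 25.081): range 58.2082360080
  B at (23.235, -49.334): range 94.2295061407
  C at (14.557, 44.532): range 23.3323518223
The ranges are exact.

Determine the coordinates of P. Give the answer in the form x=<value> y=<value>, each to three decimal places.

x=-8.224 y=39.489

eq1: (x − 48.173)² + (y − 25.081)² = 58.2082360080²
eq2: (x − 23.235)² + (y + 49.334)² = 94.2295061407²
eq3: (x − 14.557)² + (y − 44.532)² = 23.3323518223²
eq2−eq1, eq2−eq3 (x²,y² cancel):
  49.876·x + 148.830·y = 5466.986797
  -17.356·x + 187.732·y = 7556.097678
det = 49.876·187.732 − 148.830·-17.356 = 11946.414712
x = (5466.986797·187.732 − 148.830·7556.097678) / 11946.414712 = -8.223861
y = (49.876·7556.097678 − 5466.986797·-17.356) / 11946.414712 = 39.489082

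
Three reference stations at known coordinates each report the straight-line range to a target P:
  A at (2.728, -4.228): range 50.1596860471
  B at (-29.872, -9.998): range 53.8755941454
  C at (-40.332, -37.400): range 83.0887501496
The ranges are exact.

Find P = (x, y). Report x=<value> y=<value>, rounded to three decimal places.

eq1: (x − 2.728)² + (y + 4.228)² = 50.1596860471²
eq2: (x + 29.872)² + (y + 9.998)² = 53.8755941454²
eq3: (x + 40.332)² + (y + 37.400)² = 83.0887501496²
eq1−eq3, eq1−eq2 (x²,y² cancel):
  -86.120·x − 66.344·y = -1387.634041
  -65.200·x − 11.540·y = 580.392880
det = -86.120·-11.540 − -66.344·-65.200 = -3331.804000
x = (-1387.634041·-11.540 − -66.344·580.392880) / -3331.804000 = -16.363172
y = (-86.120·580.392880 − -1387.634041·-65.200) / -3331.804000 = 42.156494

x=-16.363 y=42.156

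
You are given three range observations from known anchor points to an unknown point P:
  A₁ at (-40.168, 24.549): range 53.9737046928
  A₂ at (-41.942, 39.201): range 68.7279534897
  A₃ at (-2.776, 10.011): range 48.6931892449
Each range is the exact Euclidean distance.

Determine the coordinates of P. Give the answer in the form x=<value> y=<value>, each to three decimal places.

eq1: (x + 40.168)² + (y − 24.549)² = 53.9737046928²
eq2: (x + 41.942)² + (y − 39.201)² = 68.7279534897²
eq3: (x + 2.776)² + (y − 10.011)² = 48.6931892449²
eq1−eq2, eq1−eq3 (x²,y² cancel):
  -3.548·x + 29.304·y = -730.642653
  74.784·x − 29.076·y = -1566.061209
det = -3.548·-29.076 − 29.304·74.784 = -2088.308688
x = (-730.642653·-29.076 − 29.304·-1566.061209) / -2088.308688 = -32.148515
y = (-3.548·-1566.061209 − -730.642653·74.784) / -2088.308688 = -28.825607

x=-32.149 y=-28.826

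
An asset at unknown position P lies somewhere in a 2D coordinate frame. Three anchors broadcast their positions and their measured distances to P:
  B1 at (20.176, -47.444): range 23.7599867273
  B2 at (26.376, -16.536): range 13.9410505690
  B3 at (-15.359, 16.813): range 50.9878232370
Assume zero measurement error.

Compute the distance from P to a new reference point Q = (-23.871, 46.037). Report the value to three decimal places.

80.266

eq1: (x − 20.176)² + (y + 47.444)² = 23.7599867273²
eq2: (x − 26.376)² + (y + 16.536)² = 13.9410505690²
eq3: (x + 15.359)² + (y − 16.813)² = 50.9878232370²
eq3−eq2, eq3−eq1 (x²,y² cancel):
  83.470·x − 66.698·y = 2855.962049
  71.070·x − 128.514·y = 4174.649411
det = 83.470·-128.514 − -66.698·71.070 = -5986.836720
x = (2855.962049·-128.514 − -66.698·4174.649411) / -5986.836720 = 14.797521
y = (83.470·4174.649411 − 2855.962049·71.070) / -5986.836720 = -24.300774
|P − Q| = √((14.797521 − -23.871)² + (-24.300774 − 46.037)²) = 80.266163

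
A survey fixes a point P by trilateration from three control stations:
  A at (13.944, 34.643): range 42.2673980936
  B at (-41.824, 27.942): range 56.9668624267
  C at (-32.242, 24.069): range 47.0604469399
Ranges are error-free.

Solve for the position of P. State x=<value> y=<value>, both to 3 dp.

x=3.662 y=-6.355

eq1: (x − 13.944)² + (y − 34.643)² = 42.2673980936²
eq2: (x + 41.824)² + (y − 27.942)² = 56.9668624267²
eq3: (x + 32.242)² + (y − 24.069)² = 47.0604469399²
eq1−eq2, eq1−eq3 (x²,y² cancel):
  -111.536·x − 13.402·y = -323.260718
  -92.372·x − 21.148·y = -203.861985
det = -111.536·-21.148 − -13.402·-92.372 = 1120.793784
x = (-323.260718·-21.148 − -13.402·-203.861985) / 1120.793784 = 3.661833
y = (-111.536·-203.861985 − -323.260718·-92.372) / 1120.793784 = -6.354683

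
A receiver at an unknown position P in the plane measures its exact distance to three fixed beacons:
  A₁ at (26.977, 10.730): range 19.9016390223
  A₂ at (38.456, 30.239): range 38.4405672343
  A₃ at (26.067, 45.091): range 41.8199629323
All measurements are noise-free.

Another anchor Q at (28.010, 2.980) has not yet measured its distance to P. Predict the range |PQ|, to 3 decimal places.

21.240

eq1: (x − 26.977)² + (y − 10.730)² = 19.9016390223²
eq2: (x − 38.456)² + (y − 30.239)² = 38.4405672343²
eq3: (x − 26.067)² + (y − 45.091)² = 41.8199629323²
eq2−eq3, eq2−eq1 (x²,y² cancel):
  -24.778·x + 29.704·y = 48.193623
  -22.958·x − 39.018·y = -468.767654
det = -24.778·-39.018 − 29.704·-22.958 = 1648.732436
x = (48.193623·-39.018 − 29.704·-468.767654) / 1648.732436 = 7.304918
y = (-24.778·-468.767654 − 48.193623·-22.958) / 1648.732436 = 7.715960
|P − Q| = √((7.304918 − 28.010)² + (7.715960 − 2.980)²) = 21.239815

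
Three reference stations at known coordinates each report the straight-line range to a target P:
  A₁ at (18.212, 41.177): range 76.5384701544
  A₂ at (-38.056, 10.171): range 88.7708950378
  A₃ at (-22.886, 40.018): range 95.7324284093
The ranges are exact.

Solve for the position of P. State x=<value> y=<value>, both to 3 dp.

eq1: (x − 18.212)² + (y − 41.177)² = 76.5384701544²
eq2: (x + 38.056)² + (y − 10.171)² = 88.7708950378²
eq3: (x + 22.886)² + (y − 40.018)² = 95.7324284093²
eq3−eq1, eq3−eq2 (x²,y² cancel):
  82.196·x + 2.318·y = 3208.573389
  -30.340·x − 59.694·y = 710.925100
det = 82.196·-59.694 − 2.318·-30.340 = -4836.279904
x = (3208.573389·-59.694 − 2.318·710.925100) / -4836.279904 = 39.944029
y = (82.196·710.925100 − 3208.573389·-30.340) / -4836.279904 = -32.211394

x=39.944 y=-32.211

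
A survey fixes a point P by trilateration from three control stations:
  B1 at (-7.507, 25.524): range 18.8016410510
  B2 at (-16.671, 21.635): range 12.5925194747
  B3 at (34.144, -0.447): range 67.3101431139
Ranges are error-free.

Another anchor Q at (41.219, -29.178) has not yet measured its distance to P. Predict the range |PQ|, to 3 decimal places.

89.602

eq1: (x + 7.507)² + (y − 25.524)² = 18.8016410510²
eq2: (x + 16.671)² + (y − 21.635)² = 12.5925194747²
eq3: (x − 34.144)² + (y + 0.447)² = 67.3101431139²
eq2−eq3, eq2−eq1 (x²,y² cancel):
  101.630·x − 44.164·y = -3952.066740
  18.328·x + 7.778·y = -233.096000
det = 101.630·7.778 − -44.164·18.328 = 1599.915932
x = (-3952.066740·7.778 − -44.164·-233.096000) / 1599.915932 = -25.647364
y = (101.630·-233.096000 − -3952.066740·18.328) / 1599.915932 = 30.466559
|P − Q| = √((-25.647364 − 41.219)² + (30.466559 − -29.178)²) = 89.602366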